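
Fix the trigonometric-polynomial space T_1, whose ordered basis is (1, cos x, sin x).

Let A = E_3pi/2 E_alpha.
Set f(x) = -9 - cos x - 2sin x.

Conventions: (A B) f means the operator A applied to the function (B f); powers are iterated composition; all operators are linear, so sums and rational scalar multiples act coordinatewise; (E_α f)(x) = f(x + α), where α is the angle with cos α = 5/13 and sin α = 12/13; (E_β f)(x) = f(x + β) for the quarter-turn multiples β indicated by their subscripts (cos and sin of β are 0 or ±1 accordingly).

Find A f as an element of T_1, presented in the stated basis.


E_alpha f = -9 - (29/13)cos x + (2/13)sin x
E_3pi/2 E_alpha f = -9 - (2/13)cos x - (29/13)sin x

the image equals g(x) = -9 - (2/13)cos x - (29/13)sin x


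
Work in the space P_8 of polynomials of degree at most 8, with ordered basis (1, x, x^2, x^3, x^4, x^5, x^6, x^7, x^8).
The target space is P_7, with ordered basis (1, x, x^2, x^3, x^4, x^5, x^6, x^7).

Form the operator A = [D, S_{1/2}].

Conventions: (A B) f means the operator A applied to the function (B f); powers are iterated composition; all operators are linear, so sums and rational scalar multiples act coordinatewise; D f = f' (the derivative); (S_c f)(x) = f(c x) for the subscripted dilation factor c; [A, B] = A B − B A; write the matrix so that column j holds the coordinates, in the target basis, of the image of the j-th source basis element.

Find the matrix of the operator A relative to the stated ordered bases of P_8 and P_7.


the matrix is [[0, -1/2, 0, 0, 0, 0, 0, 0, 0]; [0, 0, -1/2, 0, 0, 0, 0, 0, 0]; [0, 0, 0, -3/8, 0, 0, 0, 0, 0]; [0, 0, 0, 0, -1/4, 0, 0, 0, 0]; [0, 0, 0, 0, 0, -5/32, 0, 0, 0]; [0, 0, 0, 0, 0, 0, -3/32, 0, 0]; [0, 0, 0, 0, 0, 0, 0, -7/128, 0]; [0, 0, 0, 0, 0, 0, 0, 0, -1/32]] (rows listed top to bottom)

image of 1: 0
image of x: -1/2
image of x^2: -(1/2)x
image of x^3: -(3/8)x^2
image of x^4: -(1/4)x^3
image of x^5: -(5/32)x^4
image of x^6: -(3/32)x^5
image of x^7: -(7/128)x^6
image of x^8: -(1/32)x^7
each image's coordinates form column j of the matrix


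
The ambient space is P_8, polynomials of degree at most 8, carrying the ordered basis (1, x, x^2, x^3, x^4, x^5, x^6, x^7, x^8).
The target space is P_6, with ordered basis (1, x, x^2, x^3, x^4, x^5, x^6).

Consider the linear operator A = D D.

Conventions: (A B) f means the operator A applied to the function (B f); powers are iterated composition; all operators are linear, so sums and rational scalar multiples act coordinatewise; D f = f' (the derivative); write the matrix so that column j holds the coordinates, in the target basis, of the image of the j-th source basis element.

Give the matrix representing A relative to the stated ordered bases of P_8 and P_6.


image of 1: 0
image of x: 0
image of x^2: 2
image of x^3: 6x
image of x^4: 12x^2
image of x^5: 20x^3
image of x^6: 30x^4
image of x^7: 42x^5
image of x^8: 56x^6
each image's coordinates form column j of the matrix

the matrix is [[0, 0, 2, 0, 0, 0, 0, 0, 0]; [0, 0, 0, 6, 0, 0, 0, 0, 0]; [0, 0, 0, 0, 12, 0, 0, 0, 0]; [0, 0, 0, 0, 0, 20, 0, 0, 0]; [0, 0, 0, 0, 0, 0, 30, 0, 0]; [0, 0, 0, 0, 0, 0, 0, 42, 0]; [0, 0, 0, 0, 0, 0, 0, 0, 56]] (rows listed top to bottom)


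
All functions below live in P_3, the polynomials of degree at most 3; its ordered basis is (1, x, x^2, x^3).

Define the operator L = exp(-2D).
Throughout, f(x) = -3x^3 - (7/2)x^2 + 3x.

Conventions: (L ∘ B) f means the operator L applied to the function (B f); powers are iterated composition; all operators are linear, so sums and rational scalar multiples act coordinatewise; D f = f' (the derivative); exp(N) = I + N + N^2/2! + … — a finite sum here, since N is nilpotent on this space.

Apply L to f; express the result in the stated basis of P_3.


order-1 term: 18x^2 + 14x - 6
order-2 term: -36x - 14
order-3 term: 24
the series for exp(-2D) f terminates at order 3
exp(-2D) f = -3x^3 + (29/2)x^2 - 19x + 4

the result is g(x) = -3x^3 + (29/2)x^2 - 19x + 4


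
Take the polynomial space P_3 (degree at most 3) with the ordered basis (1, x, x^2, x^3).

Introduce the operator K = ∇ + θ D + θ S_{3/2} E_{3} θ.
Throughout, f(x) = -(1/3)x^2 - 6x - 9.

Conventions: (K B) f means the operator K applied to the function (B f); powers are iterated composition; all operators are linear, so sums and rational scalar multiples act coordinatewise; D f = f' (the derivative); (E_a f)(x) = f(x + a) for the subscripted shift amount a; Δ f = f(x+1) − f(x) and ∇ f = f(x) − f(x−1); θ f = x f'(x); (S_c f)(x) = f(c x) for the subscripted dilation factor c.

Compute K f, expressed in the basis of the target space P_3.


the image equals g(x) = -3x^2 - (49/3)x - 17/3

∇ f = -(2/3)x - 17/3
D f = -(2/3)x - 6
θ D f = -(2/3)x
θ f = -(2/3)x^2 - 6x
E_{3} θ f = -(2/3)x^2 - 10x - 24
S_{3/2} E_{3} θ f = -(3/2)x^2 - 15x - 24
θ (S_{3/2} E_{3}) θ f = -3x^2 - 15x
(∇ + θ D + θ S_{3/2} E_{3} θ) f = -3x^2 - (49/3)x - 17/3


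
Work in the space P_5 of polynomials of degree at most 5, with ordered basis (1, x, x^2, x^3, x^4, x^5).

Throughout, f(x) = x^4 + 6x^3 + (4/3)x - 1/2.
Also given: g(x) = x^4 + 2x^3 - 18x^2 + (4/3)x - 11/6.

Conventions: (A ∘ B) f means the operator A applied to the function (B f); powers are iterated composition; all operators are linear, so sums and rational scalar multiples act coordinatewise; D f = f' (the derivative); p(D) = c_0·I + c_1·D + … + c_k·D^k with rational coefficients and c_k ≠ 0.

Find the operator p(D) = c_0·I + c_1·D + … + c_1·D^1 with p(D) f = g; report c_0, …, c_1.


D^0 f = x^4 + 6x^3 + (4/3)x - 1/2
D^1 f = 4x^3 + 18x^2 + 4/3
matching coefficients of g against c_0 f + c_1 Df + … from the top degree down determines the c_i
solution: c_0 = 1, c_1 = -1

p(D) = I − D, i.e. c_0 = 1, c_1 = -1


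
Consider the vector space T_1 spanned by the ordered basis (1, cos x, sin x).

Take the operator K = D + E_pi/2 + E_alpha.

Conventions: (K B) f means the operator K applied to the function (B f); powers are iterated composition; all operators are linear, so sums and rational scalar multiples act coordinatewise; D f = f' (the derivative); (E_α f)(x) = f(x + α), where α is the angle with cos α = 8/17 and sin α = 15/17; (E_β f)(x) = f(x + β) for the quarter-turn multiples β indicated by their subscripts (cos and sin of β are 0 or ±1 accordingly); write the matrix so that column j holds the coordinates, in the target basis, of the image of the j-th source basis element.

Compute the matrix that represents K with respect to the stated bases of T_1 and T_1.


the matrix is [[2, 0, 0]; [0, 8/17, 49/17]; [0, -49/17, 8/17]] (rows listed top to bottom)

image of 1: 2
image of cos x: (8/17)cos x - (49/17)sin x
image of sin x: (49/17)cos x + (8/17)sin x
each image's coordinates form column j of the matrix


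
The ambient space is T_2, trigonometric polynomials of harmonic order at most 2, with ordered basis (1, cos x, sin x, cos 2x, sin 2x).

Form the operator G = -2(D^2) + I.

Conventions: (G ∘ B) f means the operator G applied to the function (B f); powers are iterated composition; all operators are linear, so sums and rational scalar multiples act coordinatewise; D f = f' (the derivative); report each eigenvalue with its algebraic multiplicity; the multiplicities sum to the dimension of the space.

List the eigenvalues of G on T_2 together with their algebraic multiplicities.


image of 1: 1
image of cos x: 3cos x
image of sin x: 3sin x
image of cos 2x: 9cos 2x
image of sin 2x: 9sin 2x
the matrix is diagonal; its diagonal is (1, 3, 3, 9, 9)
for a triangular matrix the eigenvalues are the diagonal entries, with algebraic multiplicity their repetition count

λ = 1 (multiplicity 1), λ = 3 (multiplicity 2), λ = 9 (multiplicity 2)


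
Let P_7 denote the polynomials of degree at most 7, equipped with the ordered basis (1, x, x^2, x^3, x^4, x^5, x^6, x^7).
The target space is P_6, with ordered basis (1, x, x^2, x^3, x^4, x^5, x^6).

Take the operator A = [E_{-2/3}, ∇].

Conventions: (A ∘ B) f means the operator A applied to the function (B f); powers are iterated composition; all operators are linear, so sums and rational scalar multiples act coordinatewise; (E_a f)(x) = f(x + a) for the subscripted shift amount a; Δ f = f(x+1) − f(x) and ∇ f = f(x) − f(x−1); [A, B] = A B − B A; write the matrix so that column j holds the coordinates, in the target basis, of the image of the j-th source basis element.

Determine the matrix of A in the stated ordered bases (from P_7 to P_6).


image of 1: 0
image of x: 0
image of x^2: 0
image of x^3: 0
image of x^4: 0
image of x^5: 0
image of x^6: 0
image of x^7: 0
each image's coordinates form column j of the matrix

the matrix is [[0, 0, 0, 0, 0, 0, 0, 0]; [0, 0, 0, 0, 0, 0, 0, 0]; [0, 0, 0, 0, 0, 0, 0, 0]; [0, 0, 0, 0, 0, 0, 0, 0]; [0, 0, 0, 0, 0, 0, 0, 0]; [0, 0, 0, 0, 0, 0, 0, 0]; [0, 0, 0, 0, 0, 0, 0, 0]] (rows listed top to bottom)


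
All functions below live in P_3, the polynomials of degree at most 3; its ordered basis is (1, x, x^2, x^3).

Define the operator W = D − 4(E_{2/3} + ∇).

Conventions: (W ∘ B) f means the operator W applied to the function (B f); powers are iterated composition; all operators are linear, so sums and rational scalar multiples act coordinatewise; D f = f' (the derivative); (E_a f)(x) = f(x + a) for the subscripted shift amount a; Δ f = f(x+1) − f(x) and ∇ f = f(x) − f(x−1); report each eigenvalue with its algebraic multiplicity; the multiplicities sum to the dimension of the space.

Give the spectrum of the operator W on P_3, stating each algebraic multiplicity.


λ = -4 (multiplicity 4)

image of 1: -4
image of x: -4x - 17/3
image of x^2: -4x^2 - (34/3)x + 20/9
image of x^3: -4x^3 - 17x^2 + (20/3)x - 140/27
the matrix is upper triangular; its diagonal is (-4, -4, -4, -4)
for a triangular matrix the eigenvalues are the diagonal entries, with algebraic multiplicity their repetition count


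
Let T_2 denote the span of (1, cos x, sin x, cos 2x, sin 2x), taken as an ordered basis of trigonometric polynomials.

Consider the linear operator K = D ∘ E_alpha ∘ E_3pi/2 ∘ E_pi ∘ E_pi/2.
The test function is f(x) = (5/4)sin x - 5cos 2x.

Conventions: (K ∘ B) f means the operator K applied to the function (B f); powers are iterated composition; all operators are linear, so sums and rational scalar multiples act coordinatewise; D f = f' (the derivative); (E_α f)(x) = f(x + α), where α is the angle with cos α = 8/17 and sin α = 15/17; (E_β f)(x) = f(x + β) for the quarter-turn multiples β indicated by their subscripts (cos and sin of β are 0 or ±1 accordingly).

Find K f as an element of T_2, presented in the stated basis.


the result is g(x) = -(10/17)cos x + (75/68)sin x + (2400/289)cos 2x - (1610/289)sin 2x

E_pi/2 f = (5/4)cos x + 5cos 2x
E_pi E_pi/2 f = -(5/4)cos x + 5cos 2x
E_3pi/2 E_pi E_pi/2 f = -(5/4)sin x - 5cos 2x
E_alpha (E_3pi/2 ∘ E_pi ∘ E_pi/2) f = -(75/68)cos x - (10/17)sin x + (805/289)cos 2x + (1200/289)sin 2x
D E_alpha (E_3pi/2 ∘ E_pi ∘ E_pi/2) f = -(10/17)cos x + (75/68)sin x + (2400/289)cos 2x - (1610/289)sin 2x


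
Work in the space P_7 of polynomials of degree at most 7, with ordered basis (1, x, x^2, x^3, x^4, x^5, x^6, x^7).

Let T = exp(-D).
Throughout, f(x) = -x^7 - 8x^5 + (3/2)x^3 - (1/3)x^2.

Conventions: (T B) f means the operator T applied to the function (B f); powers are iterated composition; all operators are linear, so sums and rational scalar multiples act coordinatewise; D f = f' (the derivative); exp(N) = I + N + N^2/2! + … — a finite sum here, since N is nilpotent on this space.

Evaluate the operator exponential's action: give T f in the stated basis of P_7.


the result is g(x) = -x^7 + 7x^6 - 29x^5 + 75x^4 - (227/2)x^3 + (577/6)x^2 - (251/6)x + 43/6

order-1 term: 7x^6 + 40x^4 - (9/2)x^2 + (2/3)x
order-2 term: -21x^5 - 80x^3 + (9/2)x - 1/3
order-3 term: 35x^4 + 80x^2 - 3/2
order-4 term: -35x^3 - 40x
order-5 term: 21x^2 + 8
order-6 term: -7x
order-7 term: 1
the series for exp(-D) f terminates at order 7
exp(-D) f = -x^7 + 7x^6 - 29x^5 + 75x^4 - (227/2)x^3 + (577/6)x^2 - (251/6)x + 43/6


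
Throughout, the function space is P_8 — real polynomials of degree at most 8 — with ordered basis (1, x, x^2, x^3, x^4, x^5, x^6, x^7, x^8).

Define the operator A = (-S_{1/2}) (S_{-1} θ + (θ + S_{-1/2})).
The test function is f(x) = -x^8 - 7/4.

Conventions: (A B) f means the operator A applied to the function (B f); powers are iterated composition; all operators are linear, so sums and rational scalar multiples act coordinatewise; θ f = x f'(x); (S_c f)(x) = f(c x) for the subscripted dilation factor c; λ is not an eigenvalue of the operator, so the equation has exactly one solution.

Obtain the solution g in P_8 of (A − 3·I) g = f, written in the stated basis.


write g with unknown coordinates in the stated basis and equate coefficients in (A − 3·I) g = f
solving from the highest basis element down gives g = (65536/200705)x^8 + 7/16
check: A g = -(4097/200705)x^8 - 7/16
so A g − 3·g = -x^8 - 7/4 = f ✓

the image equals g(x) = (65536/200705)x^8 + 7/16


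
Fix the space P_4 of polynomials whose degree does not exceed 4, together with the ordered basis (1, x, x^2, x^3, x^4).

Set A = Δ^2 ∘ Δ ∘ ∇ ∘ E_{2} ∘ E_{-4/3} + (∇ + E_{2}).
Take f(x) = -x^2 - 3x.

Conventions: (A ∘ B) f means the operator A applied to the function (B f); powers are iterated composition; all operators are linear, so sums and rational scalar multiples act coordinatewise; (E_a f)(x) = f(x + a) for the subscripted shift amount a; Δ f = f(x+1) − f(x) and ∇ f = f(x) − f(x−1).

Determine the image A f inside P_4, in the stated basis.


g(x) = -x^2 - 9x - 12

E_{-4/3} f = -x^2 - (1/3)x + 20/9
E_{2} E_{-4/3} f = -x^2 - (13/3)x - 22/9
∇ E_{2} E_{-4/3} f = -2x - 10/3
Δ ∇ E_{2} E_{-4/3} f = -2
Δ (Δ ∘ ∇ ∘ E_{2}) E_{-4/3} f = 0
Δ Δ (Δ ∘ ∇ ∘ E_{2}) E_{-4/3} f = 0
∇ f = -2x - 2
E_{2} f = -x^2 - 7x - 10
(∇ + E_{2}) f = -x^2 - 9x - 12
(Δ^2 ∘ Δ ∘ ∇ ∘ E_{2} ∘ E_{-4/3} + (∇ + E_{2})) f = -x^2 - 9x - 12


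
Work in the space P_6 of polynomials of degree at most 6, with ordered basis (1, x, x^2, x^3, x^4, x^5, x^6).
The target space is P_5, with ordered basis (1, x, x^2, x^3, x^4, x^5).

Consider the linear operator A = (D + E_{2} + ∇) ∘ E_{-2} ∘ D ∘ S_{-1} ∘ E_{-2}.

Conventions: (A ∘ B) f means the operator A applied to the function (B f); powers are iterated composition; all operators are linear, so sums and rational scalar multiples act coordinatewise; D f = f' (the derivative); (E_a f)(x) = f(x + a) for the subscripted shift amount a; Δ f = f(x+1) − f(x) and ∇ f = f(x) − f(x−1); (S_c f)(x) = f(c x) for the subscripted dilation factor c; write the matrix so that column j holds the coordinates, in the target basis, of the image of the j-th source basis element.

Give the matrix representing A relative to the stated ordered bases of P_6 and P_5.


the matrix is [[0, -1, 8, -9, 36, -75, 198]; [0, 0, 2, -24, 36, -180, 450]; [0, 0, 0, -3, 48, -90, 540]; [0, 0, 0, 0, 4, -80, 180]; [0, 0, 0, 0, 0, -5, 120]; [0, 0, 0, 0, 0, 0, 6]] (rows listed top to bottom)

image of 1: 0
image of x: -1
image of x^2: 2x + 8
image of x^3: -3x^2 - 24x - 9
image of x^4: 4x^3 + 48x^2 + 36x + 36
image of x^5: -5x^4 - 80x^3 - 90x^2 - 180x - 75
image of x^6: 6x^5 + 120x^4 + 180x^3 + 540x^2 + 450x + 198
each image's coordinates form column j of the matrix


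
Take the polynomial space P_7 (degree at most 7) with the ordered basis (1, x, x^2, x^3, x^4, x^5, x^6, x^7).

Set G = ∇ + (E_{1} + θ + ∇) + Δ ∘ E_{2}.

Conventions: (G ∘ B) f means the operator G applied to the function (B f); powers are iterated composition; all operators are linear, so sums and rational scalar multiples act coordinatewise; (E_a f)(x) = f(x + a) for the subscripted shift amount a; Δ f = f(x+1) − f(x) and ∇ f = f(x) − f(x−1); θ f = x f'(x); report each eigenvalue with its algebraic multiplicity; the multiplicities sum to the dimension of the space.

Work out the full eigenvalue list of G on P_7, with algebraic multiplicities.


image of 1: 1
image of x: 2x + 4
image of x^2: 3x^2 + 8x + 4
image of x^3: 4x^3 + 12x^2 + 12x + 22
image of x^4: 5x^4 + 16x^3 + 24x^2 + 88x + 64
image of x^5: 6x^5 + 20x^4 + 40x^3 + 220x^2 + 320x + 214
image of x^6: 7x^6 + 24x^5 + 60x^4 + 440x^3 + 960x^2 + 1284x + 664
image of x^7: 8x^7 + 28x^6 + 84x^5 + 770x^4 + 2240x^3 + 4494x^2 + 4648x + 2062
the matrix is upper triangular; its diagonal is (1, 2, 3, 4, 5, 6, 7, 8)
for a triangular matrix the eigenvalues are the diagonal entries, with algebraic multiplicity their repetition count

λ = 1 (multiplicity 1), λ = 2 (multiplicity 1), λ = 3 (multiplicity 1), λ = 4 (multiplicity 1), λ = 5 (multiplicity 1), λ = 6 (multiplicity 1), λ = 7 (multiplicity 1), λ = 8 (multiplicity 1)


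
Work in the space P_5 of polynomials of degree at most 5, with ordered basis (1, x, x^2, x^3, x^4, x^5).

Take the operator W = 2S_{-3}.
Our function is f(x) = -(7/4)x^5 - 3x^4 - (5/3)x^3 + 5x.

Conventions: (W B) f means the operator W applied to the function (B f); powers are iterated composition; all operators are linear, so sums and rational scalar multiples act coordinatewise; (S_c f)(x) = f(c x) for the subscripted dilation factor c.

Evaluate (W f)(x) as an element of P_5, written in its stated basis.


the result is g(x) = (1701/2)x^5 - 486x^4 + 90x^3 - 30x

S_{-3} f = (1701/4)x^5 - 243x^4 + 45x^3 - 15x
(2S_{-3}) f = (1701/2)x^5 - 486x^4 + 90x^3 - 30x


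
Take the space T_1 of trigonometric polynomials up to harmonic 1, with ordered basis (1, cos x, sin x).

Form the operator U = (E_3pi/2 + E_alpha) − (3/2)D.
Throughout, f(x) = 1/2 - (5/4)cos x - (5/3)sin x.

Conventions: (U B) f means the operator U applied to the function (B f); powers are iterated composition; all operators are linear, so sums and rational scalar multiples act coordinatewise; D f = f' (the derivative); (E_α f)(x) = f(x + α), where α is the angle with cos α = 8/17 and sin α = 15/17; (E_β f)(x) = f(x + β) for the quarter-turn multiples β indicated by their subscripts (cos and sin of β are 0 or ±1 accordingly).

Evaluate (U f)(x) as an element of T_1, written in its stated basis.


the result is g(x) = 1 + (215/102)cos x - (1145/408)sin x

E_3pi/2 f = 1/2 + (5/3)cos x - (5/4)sin x
E_alpha f = 1/2 - (35/17)cos x + (65/204)sin x
(E_3pi/2 + E_alpha) f = 1 - (20/51)cos x - (95/102)sin x
D f = -(5/3)cos x + (5/4)sin x
(-(3/2)D) f = (5/2)cos x - (15/8)sin x
((E_3pi/2 + E_alpha) − (3/2)D) f = 1 + (215/102)cos x - (1145/408)sin x


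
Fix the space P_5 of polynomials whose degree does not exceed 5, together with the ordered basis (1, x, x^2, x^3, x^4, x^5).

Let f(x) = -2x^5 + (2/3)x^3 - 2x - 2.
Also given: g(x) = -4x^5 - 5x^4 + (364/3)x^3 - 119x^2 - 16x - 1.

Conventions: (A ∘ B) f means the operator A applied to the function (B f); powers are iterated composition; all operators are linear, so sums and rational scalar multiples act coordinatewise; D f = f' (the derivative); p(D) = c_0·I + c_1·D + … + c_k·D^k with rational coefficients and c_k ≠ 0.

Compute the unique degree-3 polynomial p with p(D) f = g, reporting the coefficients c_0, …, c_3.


p(D) = 2·I + (1/2)·D − 3·D^2 + D^3, i.e. c_0 = 2, c_1 = 1/2, c_2 = -3, c_3 = 1

D^0 f = -2x^5 + (2/3)x^3 - 2x - 2
D^1 f = -10x^4 + 2x^2 - 2
D^2 f = -40x^3 + 4x
D^3 f = -120x^2 + 4
matching coefficients of g against c_0 f + c_1 Df + … from the top degree down determines the c_i
solution: c_0 = 2, c_1 = 1/2, c_2 = -3, c_3 = 1


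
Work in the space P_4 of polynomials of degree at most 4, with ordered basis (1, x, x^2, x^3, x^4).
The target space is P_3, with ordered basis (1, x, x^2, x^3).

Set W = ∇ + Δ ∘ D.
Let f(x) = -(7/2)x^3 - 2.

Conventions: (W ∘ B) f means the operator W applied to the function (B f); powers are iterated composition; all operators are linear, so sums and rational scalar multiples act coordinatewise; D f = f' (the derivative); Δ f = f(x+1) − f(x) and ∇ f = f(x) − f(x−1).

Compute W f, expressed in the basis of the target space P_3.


the result is g(x) = -(21/2)x^2 - (21/2)x - 14

∇ f = -(21/2)x^2 + (21/2)x - 7/2
D f = -(21/2)x^2
Δ D f = -21x - 21/2
(∇ + Δ ∘ D) f = -(21/2)x^2 - (21/2)x - 14


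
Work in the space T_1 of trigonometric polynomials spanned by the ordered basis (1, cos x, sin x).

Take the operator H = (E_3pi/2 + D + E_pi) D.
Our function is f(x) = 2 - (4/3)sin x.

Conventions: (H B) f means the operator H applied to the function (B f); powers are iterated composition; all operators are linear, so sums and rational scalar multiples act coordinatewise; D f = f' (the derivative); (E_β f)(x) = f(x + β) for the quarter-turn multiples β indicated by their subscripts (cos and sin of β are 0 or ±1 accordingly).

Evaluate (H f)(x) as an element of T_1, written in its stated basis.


the image equals g(x) = (4/3)cos x

D f = -(4/3)cos x
E_3pi/2 D f = -(4/3)sin x
D D f = (4/3)sin x
E_pi D f = (4/3)cos x
(E_3pi/2 + D + E_pi) D f = (4/3)cos x


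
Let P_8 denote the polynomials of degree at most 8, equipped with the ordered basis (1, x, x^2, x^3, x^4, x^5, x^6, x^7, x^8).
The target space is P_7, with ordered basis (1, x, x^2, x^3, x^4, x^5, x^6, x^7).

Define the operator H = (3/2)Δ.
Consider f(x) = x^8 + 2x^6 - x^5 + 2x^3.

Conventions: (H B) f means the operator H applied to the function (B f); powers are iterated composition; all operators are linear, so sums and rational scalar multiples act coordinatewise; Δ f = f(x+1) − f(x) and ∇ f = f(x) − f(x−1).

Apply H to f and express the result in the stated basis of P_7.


the result is g(x) = 12x^7 + 42x^6 + 102x^5 + (285/2)x^4 + 129x^3 + 81x^2 + (63/2)x + 6

Δ f = 8x^7 + 28x^6 + 68x^5 + 95x^4 + 86x^3 + 54x^2 + 21x + 4
((3/2)Δ) f = 12x^7 + 42x^6 + 102x^5 + (285/2)x^4 + 129x^3 + 81x^2 + (63/2)x + 6


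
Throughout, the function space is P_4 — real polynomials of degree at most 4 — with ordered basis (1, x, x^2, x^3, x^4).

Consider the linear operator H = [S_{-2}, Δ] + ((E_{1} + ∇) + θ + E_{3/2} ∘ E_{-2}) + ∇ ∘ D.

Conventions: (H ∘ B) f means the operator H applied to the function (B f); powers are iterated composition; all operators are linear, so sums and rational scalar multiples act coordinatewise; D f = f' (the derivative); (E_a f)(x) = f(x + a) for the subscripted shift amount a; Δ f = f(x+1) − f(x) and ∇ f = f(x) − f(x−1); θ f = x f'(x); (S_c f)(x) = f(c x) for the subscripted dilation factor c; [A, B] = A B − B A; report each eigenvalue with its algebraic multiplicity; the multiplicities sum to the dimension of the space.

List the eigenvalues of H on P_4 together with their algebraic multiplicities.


λ = 2 (multiplicity 1), λ = 3 (multiplicity 1), λ = 4 (multiplicity 1), λ = 5 (multiplicity 1), λ = 6 (multiplicity 1)

image of 1: 2
image of x: 3x + 9/2
image of x^2: 4x^2 - 9x - 3/4
image of x^3: 5x^3 + (81/2)x^2 + (99/4)x + 63/8
image of x^4: 6x^4 - 90x^3 - (117/2)x^2 - (153/2)x - 175/16
the matrix is upper triangular; its diagonal is (2, 3, 4, 5, 6)
for a triangular matrix the eigenvalues are the diagonal entries, with algebraic multiplicity their repetition count


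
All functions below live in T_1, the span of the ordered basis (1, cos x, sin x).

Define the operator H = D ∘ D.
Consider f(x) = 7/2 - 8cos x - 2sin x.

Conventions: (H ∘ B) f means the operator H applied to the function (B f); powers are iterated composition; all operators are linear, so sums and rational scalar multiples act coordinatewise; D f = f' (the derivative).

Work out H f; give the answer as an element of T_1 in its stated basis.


the result is g(x) = 8cos x + 2sin x

D f = -2cos x + 8sin x
D D f = 8cos x + 2sin x


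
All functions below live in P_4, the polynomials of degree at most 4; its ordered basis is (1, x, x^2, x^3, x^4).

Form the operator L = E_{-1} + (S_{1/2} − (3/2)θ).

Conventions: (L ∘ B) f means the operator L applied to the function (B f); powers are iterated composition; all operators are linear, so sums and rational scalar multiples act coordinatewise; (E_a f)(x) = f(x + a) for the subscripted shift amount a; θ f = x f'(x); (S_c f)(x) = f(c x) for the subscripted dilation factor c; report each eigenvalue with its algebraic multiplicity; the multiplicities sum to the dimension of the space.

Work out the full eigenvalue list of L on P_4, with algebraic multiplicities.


λ = -79/16 (multiplicity 1), λ = -27/8 (multiplicity 1), λ = -7/4 (multiplicity 1), λ = 0 (multiplicity 1), λ = 2 (multiplicity 1)

image of 1: 2
image of x: -1
image of x^2: -(7/4)x^2 - 2x + 1
image of x^3: -(27/8)x^3 - 3x^2 + 3x - 1
image of x^4: -(79/16)x^4 - 4x^3 + 6x^2 - 4x + 1
the matrix is upper triangular; its diagonal is (2, 0, -7/4, -27/8, -79/16)
for a triangular matrix the eigenvalues are the diagonal entries, with algebraic multiplicity their repetition count


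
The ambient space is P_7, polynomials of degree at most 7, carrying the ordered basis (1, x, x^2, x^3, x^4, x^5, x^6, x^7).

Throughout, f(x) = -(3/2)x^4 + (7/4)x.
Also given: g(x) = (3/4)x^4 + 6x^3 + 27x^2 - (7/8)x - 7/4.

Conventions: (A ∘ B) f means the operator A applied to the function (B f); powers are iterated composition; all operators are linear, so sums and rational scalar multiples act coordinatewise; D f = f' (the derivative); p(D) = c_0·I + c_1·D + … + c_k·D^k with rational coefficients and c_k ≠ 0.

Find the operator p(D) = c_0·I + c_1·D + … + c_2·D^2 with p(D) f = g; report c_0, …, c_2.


p(D) = -(1/2)·I − D − (3/2)·D^2, i.e. c_0 = -1/2, c_1 = -1, c_2 = -3/2

D^0 f = -(3/2)x^4 + (7/4)x
D^1 f = -6x^3 + 7/4
D^2 f = -18x^2
matching coefficients of g against c_0 f + c_1 Df + … from the top degree down determines the c_i
solution: c_0 = -1/2, c_1 = -1, c_2 = -3/2


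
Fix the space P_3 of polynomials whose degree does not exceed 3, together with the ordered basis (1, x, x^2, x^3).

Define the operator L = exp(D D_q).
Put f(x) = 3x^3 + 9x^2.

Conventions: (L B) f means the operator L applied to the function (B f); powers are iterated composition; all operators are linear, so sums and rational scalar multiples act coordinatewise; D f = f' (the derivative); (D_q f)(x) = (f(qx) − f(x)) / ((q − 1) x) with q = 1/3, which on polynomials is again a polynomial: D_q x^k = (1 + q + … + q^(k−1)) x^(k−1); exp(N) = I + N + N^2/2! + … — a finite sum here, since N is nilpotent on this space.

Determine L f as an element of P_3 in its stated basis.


order-1 term: (26/3)x + 12
the series for exp(D D_q) f terminates at order 1
exp(D D_q) f = 3x^3 + 9x^2 + (26/3)x + 12

g(x) = 3x^3 + 9x^2 + (26/3)x + 12


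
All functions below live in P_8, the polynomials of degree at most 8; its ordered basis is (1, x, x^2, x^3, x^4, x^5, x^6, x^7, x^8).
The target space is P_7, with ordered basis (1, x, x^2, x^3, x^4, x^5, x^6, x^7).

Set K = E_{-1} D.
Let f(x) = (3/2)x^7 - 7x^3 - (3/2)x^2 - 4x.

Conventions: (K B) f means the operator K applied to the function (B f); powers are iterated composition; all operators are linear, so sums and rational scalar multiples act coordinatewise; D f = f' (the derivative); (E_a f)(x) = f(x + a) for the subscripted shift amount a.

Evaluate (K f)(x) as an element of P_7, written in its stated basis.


g(x) = (21/2)x^6 - 63x^5 + (315/2)x^4 - 210x^3 + (273/2)x^2 - 24x - 23/2

D f = (21/2)x^6 - 21x^2 - 3x - 4
E_{-1} D f = (21/2)x^6 - 63x^5 + (315/2)x^4 - 210x^3 + (273/2)x^2 - 24x - 23/2


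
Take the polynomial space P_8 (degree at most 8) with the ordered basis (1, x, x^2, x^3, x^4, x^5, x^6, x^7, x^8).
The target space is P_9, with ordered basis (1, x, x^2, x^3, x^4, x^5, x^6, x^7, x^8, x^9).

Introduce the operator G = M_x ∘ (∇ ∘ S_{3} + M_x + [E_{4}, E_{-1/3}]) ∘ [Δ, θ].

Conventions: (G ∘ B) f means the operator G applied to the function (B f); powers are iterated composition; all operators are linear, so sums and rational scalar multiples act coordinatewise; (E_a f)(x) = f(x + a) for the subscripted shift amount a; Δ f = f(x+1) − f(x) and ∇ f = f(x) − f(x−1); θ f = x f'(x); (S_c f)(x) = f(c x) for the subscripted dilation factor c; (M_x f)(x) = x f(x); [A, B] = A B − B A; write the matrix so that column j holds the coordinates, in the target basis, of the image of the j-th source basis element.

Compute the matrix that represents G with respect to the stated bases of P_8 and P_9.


the matrix is [[0, 0, 0, 0, 0, 0, 0, 0, 0]; [0, 0, 6, -9, 36, -75, 198, -441, 1032]; [0, 1, 2, 57, -104, 545, -1344, 4165, -10576]; [0, 0, 2, 6, 336, -790, 4890, -14133, 49952]; [0, 0, 0, 3, 12, 1650, -4800, 34125, -113232]; [0, 0, 0, 0, 4, 20, 7350, -25375, 204400]; [0, 0, 0, 0, 0, 5, 30, 30723, -122192]; [0, 0, 0, 0, 0, 0, 6, 42, 122640]; [0, 0, 0, 0, 0, 0, 0, 7, 56]; [0, 0, 0, 0, 0, 0, 0, 0, 8]] (rows listed top to bottom)

image of 1: 0
image of x: x^2
image of x^2: 2x^3 + 2x^2 + 6x
image of x^3: 3x^4 + 6x^3 + 57x^2 - 9x
image of x^4: 4x^5 + 12x^4 + 336x^3 - 104x^2 + 36x
image of x^5: 5x^6 + 20x^5 + 1650x^4 - 790x^3 + 545x^2 - 75x
image of x^6: 6x^7 + 30x^6 + 7350x^5 - 4800x^4 + 4890x^3 - 1344x^2 + 198x
image of x^7: 7x^8 + 42x^7 + 30723x^6 - 25375x^5 + 34125x^4 - 14133x^3 + 4165x^2 - 441x
image of x^8: 8x^9 + 56x^8 + 122640x^7 - 122192x^6 + 204400x^5 - 113232x^4 + 49952x^3 - 10576x^2 + 1032x
each image's coordinates form column j of the matrix


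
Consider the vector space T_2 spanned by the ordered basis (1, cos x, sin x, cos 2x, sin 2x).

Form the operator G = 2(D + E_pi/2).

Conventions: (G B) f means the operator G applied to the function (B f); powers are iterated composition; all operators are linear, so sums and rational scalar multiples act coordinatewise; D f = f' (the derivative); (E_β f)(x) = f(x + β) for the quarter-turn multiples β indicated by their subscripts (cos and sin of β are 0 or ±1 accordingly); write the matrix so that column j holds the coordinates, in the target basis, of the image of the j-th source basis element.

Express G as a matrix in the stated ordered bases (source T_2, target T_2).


image of 1: 2
image of cos x: -4sin x
image of sin x: 4cos x
image of cos 2x: -2cos 2x - 4sin 2x
image of sin 2x: 4cos 2x - 2sin 2x
each image's coordinates form column j of the matrix

the matrix is [[2, 0, 0, 0, 0]; [0, 0, 4, 0, 0]; [0, -4, 0, 0, 0]; [0, 0, 0, -2, 4]; [0, 0, 0, -4, -2]] (rows listed top to bottom)


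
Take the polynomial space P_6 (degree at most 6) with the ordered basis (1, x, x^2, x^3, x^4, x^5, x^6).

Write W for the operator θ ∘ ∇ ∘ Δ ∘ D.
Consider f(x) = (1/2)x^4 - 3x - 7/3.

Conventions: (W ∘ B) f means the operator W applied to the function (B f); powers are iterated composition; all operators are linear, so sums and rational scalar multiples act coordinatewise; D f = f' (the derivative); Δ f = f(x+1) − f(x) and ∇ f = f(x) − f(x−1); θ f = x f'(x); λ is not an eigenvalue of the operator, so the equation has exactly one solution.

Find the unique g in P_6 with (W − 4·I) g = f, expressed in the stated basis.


write g with unknown coordinates in the stated basis and equate coefficients in (W − 4·I) g = f
solving from the highest basis element down gives g = -(1/8)x^4 + 7/12
check: W g = -3x
so W g − 4·g = (1/2)x^4 - 3x - 7/3 = f ✓

the image equals g(x) = -(1/8)x^4 + 7/12


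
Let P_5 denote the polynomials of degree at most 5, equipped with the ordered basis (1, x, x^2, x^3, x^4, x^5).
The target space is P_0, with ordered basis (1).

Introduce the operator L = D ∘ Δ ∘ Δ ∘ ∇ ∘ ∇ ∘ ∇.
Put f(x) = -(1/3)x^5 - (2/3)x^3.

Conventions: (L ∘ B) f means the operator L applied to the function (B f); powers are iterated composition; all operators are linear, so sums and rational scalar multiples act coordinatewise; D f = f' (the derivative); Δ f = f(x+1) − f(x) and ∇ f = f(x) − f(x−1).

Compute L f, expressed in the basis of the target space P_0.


g(x) = 0

∇ f = -(5/3)x^4 + (10/3)x^3 - (16/3)x^2 + (11/3)x - 1
∇ ∇ f = -(20/3)x^3 + 20x^2 - (82/3)x + 14
∇ ∇ ∇ f = -20x^2 + 60x - 54
Δ ∇ ∇ ∇ f = -40x + 40
Δ (Δ ∘ ∇ ∘ ∇) ∇ f = -40
D Δ (Δ ∘ ∇ ∘ ∇) ∇ f = 0


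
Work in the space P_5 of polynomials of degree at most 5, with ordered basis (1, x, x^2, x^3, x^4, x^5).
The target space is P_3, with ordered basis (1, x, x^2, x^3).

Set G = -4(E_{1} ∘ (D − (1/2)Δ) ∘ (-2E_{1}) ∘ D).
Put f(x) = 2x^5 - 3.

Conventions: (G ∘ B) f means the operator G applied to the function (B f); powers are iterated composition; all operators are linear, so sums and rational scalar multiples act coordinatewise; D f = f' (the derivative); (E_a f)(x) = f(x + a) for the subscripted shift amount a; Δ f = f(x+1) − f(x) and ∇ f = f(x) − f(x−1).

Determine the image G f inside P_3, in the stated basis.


g(x) = 160x^3 + 720x^2 + 800x - 40

D f = 10x^4
E_{1} D f = 10x^4 + 40x^3 + 60x^2 + 40x + 10
(-2E_{1}) D f = -20x^4 - 80x^3 - 120x^2 - 80x - 20
D ((-2E_{1}) ∘ D) f = -80x^3 - 240x^2 - 240x - 80
Δ ((-2E_{1}) ∘ D) f = -80x^3 - 360x^2 - 560x - 300
(-(1/2)Δ) ((-2E_{1}) ∘ D) f = 40x^3 + 180x^2 + 280x + 150
(D − (1/2)Δ) ((-2E_{1}) ∘ D) f = -40x^3 - 60x^2 + 40x + 70
E_{1} (D − (1/2)Δ) ((-2E_{1}) ∘ D) f = -40x^3 - 180x^2 - 200x + 10
(-4(E_{1} ∘ (D − (1/2)Δ) ∘ (-2E_{1}) ∘ D)) f = 160x^3 + 720x^2 + 800x - 40


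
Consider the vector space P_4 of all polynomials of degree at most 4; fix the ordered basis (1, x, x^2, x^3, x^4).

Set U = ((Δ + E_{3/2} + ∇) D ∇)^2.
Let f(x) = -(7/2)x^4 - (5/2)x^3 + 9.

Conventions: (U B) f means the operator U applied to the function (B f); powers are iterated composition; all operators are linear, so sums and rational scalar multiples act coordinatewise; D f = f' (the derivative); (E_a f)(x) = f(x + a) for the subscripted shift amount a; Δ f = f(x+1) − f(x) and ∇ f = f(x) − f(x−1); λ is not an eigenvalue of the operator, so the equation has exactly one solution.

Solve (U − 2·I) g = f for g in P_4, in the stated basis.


the image equals g(x) = (7/4)x^4 + (5/4)x^3 + 33/2

write g with unknown coordinates in the stated basis and equate coefficients in (U − 2·I) g = f
solving from the highest basis element down gives g = (7/4)x^4 + (5/4)x^3 + 33/2
check: U g = 42
so U g − 2·g = -(7/2)x^4 - (5/2)x^3 + 9 = f ✓


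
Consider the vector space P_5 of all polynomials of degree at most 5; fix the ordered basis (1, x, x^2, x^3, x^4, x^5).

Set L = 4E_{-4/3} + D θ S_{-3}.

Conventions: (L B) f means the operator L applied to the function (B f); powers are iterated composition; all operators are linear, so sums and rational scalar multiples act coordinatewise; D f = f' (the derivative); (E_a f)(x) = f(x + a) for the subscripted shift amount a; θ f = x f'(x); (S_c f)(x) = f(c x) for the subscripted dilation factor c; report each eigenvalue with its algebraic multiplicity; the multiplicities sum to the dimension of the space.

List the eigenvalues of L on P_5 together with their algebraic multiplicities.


λ = 4 (multiplicity 6)

image of 1: 4
image of x: 4x - 25/3
image of x^2: 4x^2 + (76/3)x + 64/9
image of x^3: 4x^3 - 259x^2 + (64/3)x - 256/27
image of x^4: 4x^4 + (3824/3)x^3 + (128/3)x^2 - (1024/27)x + 1024/81
image of x^5: 4x^5 - (18305/3)x^4 + (640/9)x^3 - (2560/27)x^2 + (5120/81)x - 4096/243
the matrix is upper triangular; its diagonal is (4, 4, 4, 4, 4, 4)
for a triangular matrix the eigenvalues are the diagonal entries, with algebraic multiplicity their repetition count


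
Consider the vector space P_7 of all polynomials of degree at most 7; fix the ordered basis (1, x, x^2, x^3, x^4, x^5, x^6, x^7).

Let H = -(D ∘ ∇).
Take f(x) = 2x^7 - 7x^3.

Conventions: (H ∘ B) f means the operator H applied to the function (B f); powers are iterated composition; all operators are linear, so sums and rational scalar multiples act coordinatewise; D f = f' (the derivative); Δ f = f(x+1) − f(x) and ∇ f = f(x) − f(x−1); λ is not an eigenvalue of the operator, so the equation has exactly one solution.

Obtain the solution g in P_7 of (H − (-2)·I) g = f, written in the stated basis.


write g with unknown coordinates in the stated basis and equate coefficients in (H − (-2)·I) g = f
solving from the highest basis element down gives g = x^7 + 21x^5 - (105/2)x^4 + (553/2)x^3 - (1365/2)x^2 + (2751/2)x - 5033/4
check: H g = -42x^5 + 105x^4 - 560x^3 + 1365x^2 - 2751x + 5033/2
so H g − (-2)·g = 2x^7 - 7x^3 = f ✓

g(x) = x^7 + 21x^5 - (105/2)x^4 + (553/2)x^3 - (1365/2)x^2 + (2751/2)x - 5033/4


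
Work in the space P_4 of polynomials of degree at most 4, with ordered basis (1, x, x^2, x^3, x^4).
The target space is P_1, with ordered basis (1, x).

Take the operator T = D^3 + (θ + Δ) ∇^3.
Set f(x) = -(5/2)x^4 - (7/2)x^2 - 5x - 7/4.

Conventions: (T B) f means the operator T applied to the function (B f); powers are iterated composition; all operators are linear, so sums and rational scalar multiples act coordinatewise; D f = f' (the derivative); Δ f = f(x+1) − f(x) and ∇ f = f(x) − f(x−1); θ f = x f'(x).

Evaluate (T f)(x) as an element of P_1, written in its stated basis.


the result is g(x) = -120x - 60

D f = -10x^3 - 7x - 5
D D f = -30x^2 - 7
D D D f = -60x
∇ f = -10x^3 + 15x^2 - 17x + 1
∇ ∇ f = -30x^2 + 60x - 42
∇ ∇ ∇ f = -60x + 90
θ ∇^3 f = -60x
Δ ∇^3 f = -60
(θ + Δ) ∇^3 f = -60x - 60
(D^3 + (θ + Δ) ∇^3) f = -120x - 60


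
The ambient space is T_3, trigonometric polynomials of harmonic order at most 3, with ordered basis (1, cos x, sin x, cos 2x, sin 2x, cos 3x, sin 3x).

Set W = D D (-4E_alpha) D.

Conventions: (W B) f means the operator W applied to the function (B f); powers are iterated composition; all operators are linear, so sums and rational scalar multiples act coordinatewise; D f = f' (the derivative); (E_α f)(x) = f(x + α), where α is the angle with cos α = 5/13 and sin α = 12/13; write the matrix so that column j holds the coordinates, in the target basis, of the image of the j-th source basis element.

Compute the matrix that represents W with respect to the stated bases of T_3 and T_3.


image of 1: 0
image of cos x: -(48/13)cos x - (20/13)sin x
image of sin x: (20/13)cos x - (48/13)sin x
image of cos 2x: -(3840/169)cos 2x + (3808/169)sin 2x
image of sin 2x: -(3808/169)cos 2x - (3840/169)sin 2x
image of cos 3x: (89424/2197)cos 3x + (219780/2197)sin 3x
image of sin 3x: -(219780/2197)cos 3x + (89424/2197)sin 3x
each image's coordinates form column j of the matrix

the matrix is [[0, 0, 0, 0, 0, 0, 0]; [0, -48/13, 20/13, 0, 0, 0, 0]; [0, -20/13, -48/13, 0, 0, 0, 0]; [0, 0, 0, -3840/169, -3808/169, 0, 0]; [0, 0, 0, 3808/169, -3840/169, 0, 0]; [0, 0, 0, 0, 0, 89424/2197, -219780/2197]; [0, 0, 0, 0, 0, 219780/2197, 89424/2197]] (rows listed top to bottom)


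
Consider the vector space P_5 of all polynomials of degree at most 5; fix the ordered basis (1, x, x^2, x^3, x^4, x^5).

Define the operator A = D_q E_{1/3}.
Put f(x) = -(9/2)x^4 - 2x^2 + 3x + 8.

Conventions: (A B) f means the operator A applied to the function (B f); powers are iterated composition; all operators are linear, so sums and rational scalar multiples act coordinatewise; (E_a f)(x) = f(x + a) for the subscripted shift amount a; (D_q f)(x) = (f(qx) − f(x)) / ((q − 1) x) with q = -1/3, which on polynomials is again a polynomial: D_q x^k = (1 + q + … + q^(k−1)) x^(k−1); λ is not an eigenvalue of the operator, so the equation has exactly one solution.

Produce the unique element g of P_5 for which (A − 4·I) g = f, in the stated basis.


the result is g(x) = (9/8)x^4 + (5/24)x^3 + (719/864)x^2 - (2341/5184)x - 39713/20736

write g with unknown coordinates in the stated basis and equate coefficients in (A − 4·I) g = f
solving from the highest basis element down gives g = (9/8)x^4 + (5/24)x^3 + (719/864)x^2 - (2341/5184)x - 39713/20736
check: A g = (5/6)x^3 + (287/216)x^2 + (1547/1296)x + 1759/5184
so A g − 4·g = -(9/2)x^4 - 2x^2 + 3x + 8 = f ✓


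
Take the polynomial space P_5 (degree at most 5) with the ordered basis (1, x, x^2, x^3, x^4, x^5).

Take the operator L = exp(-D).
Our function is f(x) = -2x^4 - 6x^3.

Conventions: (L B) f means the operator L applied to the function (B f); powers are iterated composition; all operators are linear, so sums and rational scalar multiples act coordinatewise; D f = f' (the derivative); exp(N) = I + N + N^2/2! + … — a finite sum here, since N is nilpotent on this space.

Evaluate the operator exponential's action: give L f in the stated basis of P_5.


the result is g(x) = -2x^4 + 2x^3 + 6x^2 - 10x + 4

order-1 term: 8x^3 + 18x^2
order-2 term: -12x^2 - 18x
order-3 term: 8x + 6
order-4 term: -2
the series for exp(-D) f terminates at order 4
exp(-D) f = -2x^4 + 2x^3 + 6x^2 - 10x + 4
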